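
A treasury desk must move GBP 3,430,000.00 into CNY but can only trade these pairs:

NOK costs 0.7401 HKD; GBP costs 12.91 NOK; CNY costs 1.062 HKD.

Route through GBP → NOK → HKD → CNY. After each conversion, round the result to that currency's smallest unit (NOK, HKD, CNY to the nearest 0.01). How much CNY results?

GBP 3,430,000.00 × 12.91 = NOK 44,281,300.00
NOK 44,281,300.00 × 0.7401 = HKD 32,772,590.13
HKD 32,772,590.13 ÷ 1.062 = CNY 30,859,312.74

CNY 30,859,312.74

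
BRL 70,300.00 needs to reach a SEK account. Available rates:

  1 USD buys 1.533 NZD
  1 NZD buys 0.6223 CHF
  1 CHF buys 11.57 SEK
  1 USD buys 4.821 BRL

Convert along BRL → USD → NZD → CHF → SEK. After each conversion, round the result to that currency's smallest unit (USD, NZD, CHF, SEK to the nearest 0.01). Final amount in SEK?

SEK 160,950.96

BRL 70,300.00 ÷ 4.821 = USD 14,582.04
USD 14,582.04 × 1.533 = NZD 22,354.27
NZD 22,354.27 × 0.6223 = CHF 13,911.06
CHF 13,911.06 × 11.57 = SEK 160,950.96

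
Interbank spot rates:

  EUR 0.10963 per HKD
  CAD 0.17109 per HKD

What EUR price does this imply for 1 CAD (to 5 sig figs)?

CAD/EUR = 0.64077

1 CAD ÷ 0.17109 = 5.84488 HKD
5.84488 HKD × 0.10963 = 0.640774 EUR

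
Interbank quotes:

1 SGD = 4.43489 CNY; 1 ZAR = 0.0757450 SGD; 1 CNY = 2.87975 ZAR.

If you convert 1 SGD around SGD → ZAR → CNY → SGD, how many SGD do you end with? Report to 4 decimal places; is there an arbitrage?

1.0337 (arbitrage exists)

Around SGD → ZAR → CNY → SGD: 1 ÷ 0.0757450 ÷ 2.87975 ÷ 4.43489 = 1.033733
Product > 1; profitable direction is SGD → ZAR → CNY → SGD.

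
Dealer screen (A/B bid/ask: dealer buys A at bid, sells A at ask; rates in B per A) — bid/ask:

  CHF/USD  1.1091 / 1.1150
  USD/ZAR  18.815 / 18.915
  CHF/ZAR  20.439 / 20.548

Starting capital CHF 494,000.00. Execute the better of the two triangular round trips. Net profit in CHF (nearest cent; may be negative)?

Best loop CHF → USD → ZAR → CHF:
CHF 494,000.00 × 1.1091 (sell CHF at bid) = USD 547,895.40
USD 547,895.40 × 18.815 (sell USD at bid) = ZAR 10,308,651.95
ZAR 10,308,651.95 ÷ 20.548 (buy CHF at ask) = CHF 501,686.39

Net profit: CHF 7,686.39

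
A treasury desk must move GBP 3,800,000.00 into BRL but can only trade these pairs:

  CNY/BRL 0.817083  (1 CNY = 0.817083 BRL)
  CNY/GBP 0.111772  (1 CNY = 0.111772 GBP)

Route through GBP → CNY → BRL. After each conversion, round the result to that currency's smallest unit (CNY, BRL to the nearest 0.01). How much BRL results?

GBP 3,800,000.00 ÷ 0.111772 = CNY 33,997,781.20
CNY 33,997,781.20 × 0.817083 = BRL 27,779,009.06

BRL 27,779,009.06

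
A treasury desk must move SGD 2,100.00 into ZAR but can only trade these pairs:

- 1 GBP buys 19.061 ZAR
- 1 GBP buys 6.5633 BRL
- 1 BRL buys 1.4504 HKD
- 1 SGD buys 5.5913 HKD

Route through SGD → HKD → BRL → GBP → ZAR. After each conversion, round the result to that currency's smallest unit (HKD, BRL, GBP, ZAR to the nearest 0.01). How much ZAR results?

SGD 2,100.00 × 5.5913 = HKD 11,741.73
HKD 11,741.73 ÷ 1.4504 = BRL 8,095.51
BRL 8,095.51 ÷ 6.5633 = GBP 1,233.45
GBP 1,233.45 × 19.061 = ZAR 23,510.79

ZAR 23,510.79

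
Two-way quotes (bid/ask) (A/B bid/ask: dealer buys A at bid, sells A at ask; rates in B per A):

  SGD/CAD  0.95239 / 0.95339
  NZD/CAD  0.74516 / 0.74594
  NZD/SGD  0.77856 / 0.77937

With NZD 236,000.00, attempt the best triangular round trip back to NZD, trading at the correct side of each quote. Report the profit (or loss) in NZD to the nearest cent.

Best loop NZD → CAD → SGD → NZD:
NZD 236,000.00 × 0.74516 (sell NZD at bid) = CAD 175,857.76
CAD 175,857.76 ÷ 0.95339 (buy SGD at ask) = SGD 184,455.22
SGD 184,455.22 ÷ 0.77937 (buy NZD at ask) = NZD 236,672.21

Net profit: NZD 672.21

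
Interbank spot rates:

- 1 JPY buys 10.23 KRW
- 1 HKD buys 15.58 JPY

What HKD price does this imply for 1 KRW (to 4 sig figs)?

KRW/HKD = 0.006274

1 KRW ÷ 10.23 = 0.0977517 JPY
0.0977517 JPY ÷ 15.58 = 0.00627418 HKD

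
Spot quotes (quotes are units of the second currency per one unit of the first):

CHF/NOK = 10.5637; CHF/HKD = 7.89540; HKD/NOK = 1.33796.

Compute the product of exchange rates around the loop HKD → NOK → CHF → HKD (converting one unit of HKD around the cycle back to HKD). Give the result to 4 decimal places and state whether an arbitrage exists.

Around HKD → NOK → CHF → HKD: 1 × 1.33796 ÷ 10.5637 × 7.89540 = 1.000003
Product ≈ 1 (deviation 0.000%, within rounding noise).

1.0000 (no arbitrage)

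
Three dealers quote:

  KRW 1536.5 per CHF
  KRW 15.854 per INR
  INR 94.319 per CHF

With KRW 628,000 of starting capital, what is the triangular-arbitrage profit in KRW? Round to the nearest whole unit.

Profit: KRW 17,289

Profitable loop is KRW → INR → CHF → KRW:
KRW 628,000 ÷ 15.854 = INR 39,611.45
INR 39,611.45 ÷ 94.319 = CHF 419.97
CHF 419.97 × 1536.5 = KRW 645,289
Profit = KRW 645,289 − KRW 628,000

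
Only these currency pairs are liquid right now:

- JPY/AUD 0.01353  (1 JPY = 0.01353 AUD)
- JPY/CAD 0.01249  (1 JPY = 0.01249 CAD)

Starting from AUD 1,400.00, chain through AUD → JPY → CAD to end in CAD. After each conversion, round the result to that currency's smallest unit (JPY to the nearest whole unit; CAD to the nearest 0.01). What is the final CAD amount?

AUD 1,400.00 ÷ 0.01353 = JPY 103,474
JPY 103,474 × 0.01249 = CAD 1,292.39

CAD 1,292.39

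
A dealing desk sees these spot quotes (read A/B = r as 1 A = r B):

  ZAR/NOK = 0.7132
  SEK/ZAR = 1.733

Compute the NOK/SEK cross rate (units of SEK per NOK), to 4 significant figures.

1 NOK ÷ 0.7132 = 1.40213 ZAR
1.40213 ZAR ÷ 1.733 = 0.809077 SEK

NOK/SEK = 0.8091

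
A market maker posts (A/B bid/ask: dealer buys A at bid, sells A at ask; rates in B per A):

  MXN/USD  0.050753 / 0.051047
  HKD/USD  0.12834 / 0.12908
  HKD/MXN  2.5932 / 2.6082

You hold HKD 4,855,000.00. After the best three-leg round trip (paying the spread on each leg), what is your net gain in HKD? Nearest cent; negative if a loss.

Net profit: HKD 95,259.99

Best loop HKD → MXN → USD → HKD:
HKD 4,855,000.00 × 2.5932 (sell HKD at bid) = MXN 12,589,986.00
MXN 12,589,986.00 × 0.050753 (sell MXN at bid) = USD 638,979.56
USD 638,979.56 ÷ 0.12908 (buy HKD at ask) = HKD 4,950,259.99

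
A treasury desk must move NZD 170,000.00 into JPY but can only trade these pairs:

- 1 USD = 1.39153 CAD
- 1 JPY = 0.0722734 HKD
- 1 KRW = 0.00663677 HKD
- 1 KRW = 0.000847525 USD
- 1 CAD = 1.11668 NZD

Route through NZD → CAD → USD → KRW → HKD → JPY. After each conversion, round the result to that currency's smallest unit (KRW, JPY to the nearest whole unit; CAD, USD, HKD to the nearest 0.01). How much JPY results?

JPY 11,853,685

NZD 170,000.00 ÷ 1.11668 = CAD 152,236.99
CAD 152,236.99 ÷ 1.39153 = USD 109,402.59
USD 109,402.59 ÷ 0.000847525 = KRW 129,084,794
KRW 129,084,794 × 0.00663677 = HKD 856,706.09
HKD 856,706.09 ÷ 0.0722734 = JPY 11,853,685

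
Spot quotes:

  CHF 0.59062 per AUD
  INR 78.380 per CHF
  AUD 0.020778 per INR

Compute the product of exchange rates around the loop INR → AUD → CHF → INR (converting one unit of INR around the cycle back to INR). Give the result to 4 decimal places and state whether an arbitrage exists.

0.9619 (arbitrage exists)

Around INR → AUD → CHF → INR: 1 × 0.020778 × 0.59062 × 78.380 = 0.961872
Product < 1; profitable direction is INR → CHF → AUD → INR.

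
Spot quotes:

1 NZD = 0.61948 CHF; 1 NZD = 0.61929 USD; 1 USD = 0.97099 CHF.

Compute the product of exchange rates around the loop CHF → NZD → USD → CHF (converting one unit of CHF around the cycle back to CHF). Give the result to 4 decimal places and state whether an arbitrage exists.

0.9707 (arbitrage exists)

Around CHF → NZD → USD → CHF: 1 ÷ 0.61948 × 0.61929 × 0.97099 = 0.970692
Product < 1; profitable direction is CHF → USD → NZD → CHF.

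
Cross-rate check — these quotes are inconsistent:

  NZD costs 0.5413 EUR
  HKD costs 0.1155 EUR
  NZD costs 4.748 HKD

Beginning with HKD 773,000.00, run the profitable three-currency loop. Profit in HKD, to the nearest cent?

Profitable loop is HKD → EUR → NZD → HKD:
HKD 773,000.00 × 0.1155 = EUR 89,281.50
EUR 89,281.50 ÷ 0.5413 = NZD 164,939.04
NZD 164,939.04 × 4.748 = HKD 783,130.54
Profit = HKD 783,130.54 − HKD 773,000.00

Profit: HKD 10,130.54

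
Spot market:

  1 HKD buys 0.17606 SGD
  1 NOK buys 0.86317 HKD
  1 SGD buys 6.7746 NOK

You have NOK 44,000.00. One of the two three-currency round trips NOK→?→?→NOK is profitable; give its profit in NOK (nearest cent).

Profit: NOK 1,299.50

Profitable loop is NOK → HKD → SGD → NOK:
NOK 44,000.00 × 0.86317 = HKD 37,979.48
HKD 37,979.48 × 0.17606 = SGD 6,686.67
SGD 6,686.67 × 6.7746 = NOK 45,299.50
Profit = NOK 45,299.50 − NOK 44,000.00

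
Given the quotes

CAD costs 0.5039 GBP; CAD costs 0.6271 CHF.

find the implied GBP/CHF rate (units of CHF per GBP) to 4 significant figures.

1 GBP ÷ 0.5039 = 1.98452 CAD
1.98452 CAD × 0.6271 = 1.24449 CHF

GBP/CHF = 1.244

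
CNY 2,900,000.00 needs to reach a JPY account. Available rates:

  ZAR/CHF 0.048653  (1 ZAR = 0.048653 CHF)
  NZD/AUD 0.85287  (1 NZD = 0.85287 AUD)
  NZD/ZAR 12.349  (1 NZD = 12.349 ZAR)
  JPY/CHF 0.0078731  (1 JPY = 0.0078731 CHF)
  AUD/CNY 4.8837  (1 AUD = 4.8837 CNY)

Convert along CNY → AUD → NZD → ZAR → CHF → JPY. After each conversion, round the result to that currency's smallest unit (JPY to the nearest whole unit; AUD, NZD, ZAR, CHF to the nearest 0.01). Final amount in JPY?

JPY 53,132,694

CNY 2,900,000.00 ÷ 4.8837 = AUD 593,812.07
AUD 593,812.07 ÷ 0.85287 = NZD 696,251.56
NZD 696,251.56 × 12.349 = ZAR 8,598,010.51
ZAR 8,598,010.51 × 0.048653 = CHF 418,319.01
CHF 418,319.01 ÷ 0.0078731 = JPY 53,132,694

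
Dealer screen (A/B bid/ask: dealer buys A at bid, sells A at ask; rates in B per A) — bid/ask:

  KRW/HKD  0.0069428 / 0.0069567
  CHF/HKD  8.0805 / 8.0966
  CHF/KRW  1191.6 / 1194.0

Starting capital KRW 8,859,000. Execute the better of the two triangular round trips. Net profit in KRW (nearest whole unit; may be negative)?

Best loop KRW → HKD → CHF → KRW:
KRW 8,859,000 × 0.0069428 (sell KRW at bid) = HKD 61,506.27
HKD 61,506.27 ÷ 8.0966 (buy CHF at ask) = CHF 7,596.55
CHF 7,596.55 × 1191.6 (sell CHF at bid) = KRW 9,052,055

Net profit: KRW 193,055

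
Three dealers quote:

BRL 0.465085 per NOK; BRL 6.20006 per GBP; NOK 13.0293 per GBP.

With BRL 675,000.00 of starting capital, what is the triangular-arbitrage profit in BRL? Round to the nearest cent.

Profitable loop is BRL → NOK → GBP → BRL:
BRL 675,000.00 ÷ 0.465085 = NOK 1,451,347.60
NOK 1,451,347.60 ÷ 13.0293 = GBP 111,391.06
GBP 111,391.06 × 6.20006 = BRL 690,631.29
Profit = BRL 690,631.29 − BRL 675,000.00

Profit: BRL 15,631.29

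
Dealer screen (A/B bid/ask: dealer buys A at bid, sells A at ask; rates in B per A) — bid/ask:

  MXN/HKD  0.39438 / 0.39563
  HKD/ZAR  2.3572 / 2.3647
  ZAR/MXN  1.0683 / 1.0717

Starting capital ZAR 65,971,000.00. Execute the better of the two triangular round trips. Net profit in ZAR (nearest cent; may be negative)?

Net result: ZAR -172,715.75 (no profitable arbitrage after spreads)

Best loop ZAR → HKD → MXN → ZAR:
ZAR 65,971,000.00 ÷ 2.3647 (buy HKD at ask) = HKD 27,898,253.48
HKD 27,898,253.48 ÷ 0.39563 (buy MXN at ask) = MXN 70,516,021.23
MXN 70,516,021.23 ÷ 1.0717 (buy ZAR at ask) = ZAR 65,798,284.25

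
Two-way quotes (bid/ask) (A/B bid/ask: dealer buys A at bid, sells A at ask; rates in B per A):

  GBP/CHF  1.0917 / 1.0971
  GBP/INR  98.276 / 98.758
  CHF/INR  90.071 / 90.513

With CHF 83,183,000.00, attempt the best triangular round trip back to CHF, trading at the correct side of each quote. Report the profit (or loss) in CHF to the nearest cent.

Best loop CHF → INR → GBP → CHF:
CHF 83,183,000.00 × 90.071 (sell CHF at bid) = INR 7,492,375,993.00
INR 7,492,375,993.00 ÷ 98.758 (buy GBP at ask) = GBP 75,866,015.85
GBP 75,866,015.85 × 1.0917 (sell GBP at bid) = CHF 82,822,929.50

Net result: CHF -360,070.50 (no profitable arbitrage after spreads)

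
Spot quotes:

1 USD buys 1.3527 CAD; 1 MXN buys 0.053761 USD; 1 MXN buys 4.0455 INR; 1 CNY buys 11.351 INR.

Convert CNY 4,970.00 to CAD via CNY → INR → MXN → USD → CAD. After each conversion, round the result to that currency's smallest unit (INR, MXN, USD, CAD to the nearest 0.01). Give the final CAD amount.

CAD 1,014.12

CNY 4,970.00 × 11.351 = INR 56,414.47
INR 56,414.47 ÷ 4.0455 = MXN 13,944.99
MXN 13,944.99 × 0.053761 = USD 749.70
USD 749.70 × 1.3527 = CAD 1,014.12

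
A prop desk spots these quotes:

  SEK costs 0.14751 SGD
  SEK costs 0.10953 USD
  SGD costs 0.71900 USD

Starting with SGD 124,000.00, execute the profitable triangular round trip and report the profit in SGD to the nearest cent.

Profitable loop is SGD → SEK → USD → SGD:
SGD 124,000.00 ÷ 0.14751 = SEK 840,620.97
SEK 840,620.97 × 0.10953 = USD 92,073.22
USD 92,073.22 ÷ 0.71900 = SGD 128,057.32
Profit = SGD 128,057.32 − SGD 124,000.00

Profit: SGD 4,057.32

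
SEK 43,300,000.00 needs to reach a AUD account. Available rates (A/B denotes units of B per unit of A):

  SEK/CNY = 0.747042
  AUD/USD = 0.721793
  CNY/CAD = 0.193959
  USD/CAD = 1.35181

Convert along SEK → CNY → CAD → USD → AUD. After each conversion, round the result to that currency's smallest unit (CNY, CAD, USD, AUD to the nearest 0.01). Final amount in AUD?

AUD 6,430,052.67

SEK 43,300,000.00 × 0.747042 = CNY 32,346,918.60
CNY 32,346,918.60 × 0.193959 = CAD 6,273,975.98
CAD 6,273,975.98 ÷ 1.35181 = USD 4,641,167.01
USD 4,641,167.01 ÷ 0.721793 = AUD 6,430,052.67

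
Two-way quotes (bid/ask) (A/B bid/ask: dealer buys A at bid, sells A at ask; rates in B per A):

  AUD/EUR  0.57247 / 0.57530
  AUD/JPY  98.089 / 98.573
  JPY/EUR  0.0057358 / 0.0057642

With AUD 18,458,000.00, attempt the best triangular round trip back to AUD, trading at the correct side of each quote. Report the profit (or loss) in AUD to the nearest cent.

Net profit: AUD 138,891.57

Best loop AUD → EUR → JPY → AUD:
AUD 18,458,000.00 × 0.57247 (sell AUD at bid) = EUR 10,566,651.26
EUR 10,566,651.26 ÷ 0.0057642 (buy JPY at ask) = JPY 1,833,151,393
JPY 1,833,151,393 ÷ 98.573 (buy AUD at ask) = AUD 18,596,891.57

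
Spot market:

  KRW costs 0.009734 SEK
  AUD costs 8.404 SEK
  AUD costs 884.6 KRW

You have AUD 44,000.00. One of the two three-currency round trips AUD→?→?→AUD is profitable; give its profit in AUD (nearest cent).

Profit: AUD 1,082.18

Profitable loop is AUD → KRW → SEK → AUD:
AUD 44,000.00 × 884.6 = KRW 38,922,400
KRW 38,922,400 × 0.009734 = SEK 378,870.64
SEK 378,870.64 ÷ 8.404 = AUD 45,082.18
Profit = AUD 45,082.18 − AUD 44,000.00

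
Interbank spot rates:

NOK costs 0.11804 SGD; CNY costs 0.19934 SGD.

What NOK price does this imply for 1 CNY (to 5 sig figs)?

CNY/NOK = 1.6887

1 CNY × 0.19934 = 0.19934 SGD
0.19934 SGD ÷ 0.11804 = 1.68875 NOK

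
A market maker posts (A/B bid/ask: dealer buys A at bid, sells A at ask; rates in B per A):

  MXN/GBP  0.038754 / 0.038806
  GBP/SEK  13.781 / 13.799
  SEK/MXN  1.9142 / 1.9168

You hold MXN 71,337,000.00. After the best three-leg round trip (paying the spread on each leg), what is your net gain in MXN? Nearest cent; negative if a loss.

Net profit: MXN 1,591,859.37

Best loop MXN → GBP → SEK → MXN:
MXN 71,337,000.00 × 0.038754 (sell MXN at bid) = GBP 2,764,594.10
GBP 2,764,594.10 × 13.781 (sell GBP at bid) = SEK 38,098,871.26
SEK 38,098,871.26 × 1.9142 (sell SEK at bid) = MXN 72,928,859.37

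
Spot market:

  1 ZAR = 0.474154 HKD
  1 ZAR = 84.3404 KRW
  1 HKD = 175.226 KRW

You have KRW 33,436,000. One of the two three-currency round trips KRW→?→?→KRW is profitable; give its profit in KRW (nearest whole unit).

Profit: KRW 505,576

Profitable loop is KRW → HKD → ZAR → KRW:
KRW 33,436,000 ÷ 175.226 = HKD 190,816.43
HKD 190,816.43 ÷ 0.474154 = ZAR 402,435.56
ZAR 402,435.56 × 84.3404 = KRW 33,941,576
Profit = KRW 33,941,576 − KRW 33,436,000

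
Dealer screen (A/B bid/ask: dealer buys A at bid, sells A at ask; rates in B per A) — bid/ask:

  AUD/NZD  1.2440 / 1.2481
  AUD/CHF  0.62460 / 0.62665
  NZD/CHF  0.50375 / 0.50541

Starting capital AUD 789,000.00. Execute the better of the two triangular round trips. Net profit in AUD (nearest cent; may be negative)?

Best loop AUD → NZD → CHF → AUD:
AUD 789,000.00 × 1.2440 (sell AUD at bid) = NZD 981,516.00
NZD 981,516.00 × 0.50375 (sell NZD at bid) = CHF 494,438.69
CHF 494,438.69 ÷ 0.62665 (buy AUD at ask) = AUD 789,018.89

Net profit: AUD 18.89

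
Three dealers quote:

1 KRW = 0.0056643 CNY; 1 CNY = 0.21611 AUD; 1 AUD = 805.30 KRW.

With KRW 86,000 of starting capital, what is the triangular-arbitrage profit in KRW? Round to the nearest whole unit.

Profitable loop is KRW → AUD → CNY → KRW:
KRW 86,000 ÷ 805.30 = AUD 106.79
AUD 106.79 ÷ 0.21611 = CNY 494.16
CNY 494.16 ÷ 0.0056643 = KRW 87,241
Profit = KRW 87,241 − KRW 86,000

Profit: KRW 1,241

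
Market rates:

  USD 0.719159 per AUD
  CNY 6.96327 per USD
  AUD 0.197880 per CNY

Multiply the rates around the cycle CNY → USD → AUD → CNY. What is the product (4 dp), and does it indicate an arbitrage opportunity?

Around CNY → USD → AUD → CNY: 1 ÷ 6.96327 ÷ 0.719159 ÷ 0.197880 = 1.009160
Product > 1; profitable direction is CNY → USD → AUD → CNY.

1.0092 (arbitrage exists)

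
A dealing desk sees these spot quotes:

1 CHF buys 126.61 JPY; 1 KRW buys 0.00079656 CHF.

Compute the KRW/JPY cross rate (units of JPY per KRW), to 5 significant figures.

1 KRW × 0.00079656 = 0.00079656 CHF
0.00079656 CHF × 126.61 = 0.100852 JPY

KRW/JPY = 0.10085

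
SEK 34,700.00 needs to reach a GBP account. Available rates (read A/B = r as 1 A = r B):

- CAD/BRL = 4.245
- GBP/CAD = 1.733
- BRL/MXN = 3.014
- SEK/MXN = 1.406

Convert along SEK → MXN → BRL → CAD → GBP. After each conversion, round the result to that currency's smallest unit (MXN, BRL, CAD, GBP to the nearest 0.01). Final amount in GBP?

GBP 2,200.37

SEK 34,700.00 × 1.406 = MXN 48,788.20
MXN 48,788.20 ÷ 3.014 = BRL 16,187.19
BRL 16,187.19 ÷ 4.245 = CAD 3,813.24
CAD 3,813.24 ÷ 1.733 = GBP 2,200.37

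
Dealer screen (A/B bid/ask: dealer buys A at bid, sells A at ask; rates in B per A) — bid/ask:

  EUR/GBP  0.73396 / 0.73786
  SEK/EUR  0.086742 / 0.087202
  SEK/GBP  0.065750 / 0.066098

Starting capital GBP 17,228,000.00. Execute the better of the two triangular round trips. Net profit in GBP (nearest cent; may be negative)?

Net profit: GBP 376,763.98

Best loop GBP → EUR → SEK → GBP:
GBP 17,228,000.00 ÷ 0.73786 (buy EUR at ask) = EUR 23,348,602.72
EUR 23,348,602.72 ÷ 0.087202 (buy SEK at ask) = SEK 267,753,064.33
SEK 267,753,064.33 × 0.065750 (sell SEK at bid) = GBP 17,604,763.98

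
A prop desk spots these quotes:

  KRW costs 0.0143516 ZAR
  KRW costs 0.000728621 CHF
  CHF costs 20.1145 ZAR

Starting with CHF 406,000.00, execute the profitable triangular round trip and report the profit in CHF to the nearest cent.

Profitable loop is CHF → ZAR → KRW → CHF:
CHF 406,000.00 × 20.1145 = ZAR 8,166,487.00
ZAR 8,166,487.00 ÷ 0.0143516 = KRW 569,029,725
KRW 569,029,725 × 0.000728621 = CHF 414,607.01
Profit = CHF 414,607.01 − CHF 406,000.00

Profit: CHF 8,607.01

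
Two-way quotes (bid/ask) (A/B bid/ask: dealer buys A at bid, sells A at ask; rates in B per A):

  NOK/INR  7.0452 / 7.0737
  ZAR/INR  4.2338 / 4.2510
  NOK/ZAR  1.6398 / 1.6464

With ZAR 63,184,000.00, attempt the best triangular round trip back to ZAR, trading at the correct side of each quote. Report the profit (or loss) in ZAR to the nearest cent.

Best loop ZAR → NOK → INR → ZAR:
ZAR 63,184,000.00 ÷ 1.6464 (buy NOK at ask) = NOK 38,377,065.11
NOK 38,377,065.11 × 7.0452 (sell NOK at bid) = INR 270,374,099.13
INR 270,374,099.13 ÷ 4.2510 (buy ZAR at ask) = ZAR 63,602,469.80

Net profit: ZAR 418,469.80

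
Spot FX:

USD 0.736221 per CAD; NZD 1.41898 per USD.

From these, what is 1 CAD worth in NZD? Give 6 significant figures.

1 CAD × 0.736221 = 0.736221 USD
0.736221 USD × 1.41898 = 1.04468 NZD

CAD/NZD = 1.04468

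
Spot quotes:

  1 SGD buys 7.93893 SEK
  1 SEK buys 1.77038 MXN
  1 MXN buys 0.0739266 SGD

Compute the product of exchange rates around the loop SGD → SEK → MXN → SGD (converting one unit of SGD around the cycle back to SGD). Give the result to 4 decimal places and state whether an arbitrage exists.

Around SGD → SEK → MXN → SGD: 1 × 7.93893 × 1.77038 × 0.0739266 = 1.039033
Product > 1; profitable direction is SGD → SEK → MXN → SGD.

1.0390 (arbitrage exists)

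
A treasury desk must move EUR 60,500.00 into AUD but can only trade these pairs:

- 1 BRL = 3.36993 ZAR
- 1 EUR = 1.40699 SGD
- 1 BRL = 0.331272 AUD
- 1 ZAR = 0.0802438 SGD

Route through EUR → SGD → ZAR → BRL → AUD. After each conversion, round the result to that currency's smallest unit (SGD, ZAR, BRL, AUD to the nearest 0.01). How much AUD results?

AUD 104,279.46

EUR 60,500.00 × 1.40699 = SGD 85,122.90
SGD 85,122.90 ÷ 0.0802438 = ZAR 1,060,803.45
ZAR 1,060,803.45 ÷ 3.36993 = BRL 314,785.01
BRL 314,785.01 × 0.331272 = AUD 104,279.46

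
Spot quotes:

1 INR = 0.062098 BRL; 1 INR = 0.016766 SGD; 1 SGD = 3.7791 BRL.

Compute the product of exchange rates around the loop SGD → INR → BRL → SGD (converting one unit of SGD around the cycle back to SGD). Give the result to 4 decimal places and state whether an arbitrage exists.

0.9801 (arbitrage exists)

Around SGD → INR → BRL → SGD: 1 ÷ 0.016766 × 0.062098 ÷ 3.7791 = 0.980076
Product < 1; profitable direction is SGD → BRL → INR → SGD.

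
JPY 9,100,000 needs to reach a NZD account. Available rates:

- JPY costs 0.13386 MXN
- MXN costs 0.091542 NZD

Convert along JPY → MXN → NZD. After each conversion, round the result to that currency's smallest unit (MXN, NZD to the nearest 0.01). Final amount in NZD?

NZD 111,509.69

JPY 9,100,000 × 0.13386 = MXN 1,218,126.00
MXN 1,218,126.00 × 0.091542 = NZD 111,509.69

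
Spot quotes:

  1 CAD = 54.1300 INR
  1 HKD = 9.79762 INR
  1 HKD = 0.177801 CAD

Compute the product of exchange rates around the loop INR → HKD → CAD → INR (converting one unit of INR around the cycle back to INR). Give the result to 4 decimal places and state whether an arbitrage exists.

0.9823 (arbitrage exists)

Around INR → HKD → CAD → INR: 1 ÷ 9.79762 × 0.177801 × 54.1300 = 0.982317
Product < 1; profitable direction is INR → CAD → HKD → INR.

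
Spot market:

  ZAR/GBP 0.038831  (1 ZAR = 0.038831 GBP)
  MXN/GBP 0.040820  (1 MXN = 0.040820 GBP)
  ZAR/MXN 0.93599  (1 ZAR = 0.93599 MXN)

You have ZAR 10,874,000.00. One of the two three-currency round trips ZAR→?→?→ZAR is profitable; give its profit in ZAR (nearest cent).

Profit: ZAR 177,562.76

Profitable loop is ZAR → GBP → MXN → ZAR:
ZAR 10,874,000.00 × 0.038831 = GBP 422,248.29
GBP 422,248.29 ÷ 0.040820 = MXN 10,344,152.23
MXN 10,344,152.23 ÷ 0.93599 = ZAR 11,051,562.76
Profit = ZAR 11,051,562.76 − ZAR 10,874,000.00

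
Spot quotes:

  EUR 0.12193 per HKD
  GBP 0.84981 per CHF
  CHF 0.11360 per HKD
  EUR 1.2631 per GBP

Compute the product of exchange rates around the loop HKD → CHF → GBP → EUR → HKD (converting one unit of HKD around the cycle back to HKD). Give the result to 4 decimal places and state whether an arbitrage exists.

1.0001 (no arbitrage)

Around HKD → CHF → GBP → EUR → HKD: 1 × 0.11360 × 0.84981 × 1.2631 ÷ 0.12193 = 1.000063
Product ≈ 1 (deviation 0.006%, within rounding noise).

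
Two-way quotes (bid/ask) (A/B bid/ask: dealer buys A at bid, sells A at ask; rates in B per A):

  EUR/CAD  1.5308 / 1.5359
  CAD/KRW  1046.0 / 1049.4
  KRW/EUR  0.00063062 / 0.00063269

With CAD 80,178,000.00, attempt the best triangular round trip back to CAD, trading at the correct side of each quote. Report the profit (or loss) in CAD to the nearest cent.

Best loop CAD → KRW → EUR → CAD:
CAD 80,178,000.00 × 1046.0 (sell CAD at bid) = KRW 83,866,188,000
KRW 83,866,188,000 × 0.00063062 (sell KRW at bid) = EUR 52,887,695.48
EUR 52,887,695.48 × 1.5308 (sell EUR at bid) = CAD 80,960,484.24

Net profit: CAD 782,484.24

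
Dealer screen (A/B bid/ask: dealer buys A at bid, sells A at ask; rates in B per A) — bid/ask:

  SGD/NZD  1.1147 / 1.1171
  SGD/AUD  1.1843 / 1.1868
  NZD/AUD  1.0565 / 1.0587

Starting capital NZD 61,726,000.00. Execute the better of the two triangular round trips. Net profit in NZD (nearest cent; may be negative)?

Net profit: NZD 84,876.05

Best loop NZD → SGD → AUD → NZD:
NZD 61,726,000.00 ÷ 1.1171 (buy SGD at ask) = SGD 55,255,572.46
SGD 55,255,572.46 × 1.1843 (sell SGD at bid) = AUD 65,439,174.47
AUD 65,439,174.47 ÷ 1.0587 (buy NZD at ask) = NZD 61,810,876.05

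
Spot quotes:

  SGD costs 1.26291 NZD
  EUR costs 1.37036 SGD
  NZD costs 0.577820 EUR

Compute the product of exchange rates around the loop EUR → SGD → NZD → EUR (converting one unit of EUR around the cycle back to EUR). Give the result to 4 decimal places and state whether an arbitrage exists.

Around EUR → SGD → NZD → EUR: 1 × 1.37036 × 1.26291 × 0.577820 = 0.999999
Product ≈ 1 (deviation 0.000%, within rounding noise).

1.0000 (no arbitrage)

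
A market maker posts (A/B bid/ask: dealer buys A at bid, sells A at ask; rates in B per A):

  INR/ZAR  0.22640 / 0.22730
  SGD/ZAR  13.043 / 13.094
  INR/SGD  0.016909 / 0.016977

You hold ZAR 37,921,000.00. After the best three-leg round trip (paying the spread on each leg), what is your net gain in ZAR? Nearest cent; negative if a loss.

Best loop ZAR → SGD → INR → ZAR:
ZAR 37,921,000.00 ÷ 13.094 (buy SGD at ask) = SGD 2,896,059.26
SGD 2,896,059.26 ÷ 0.016977 (buy INR at ask) = INR 170,587,221.76
INR 170,587,221.76 × 0.22640 (sell INR at bid) = ZAR 38,620,947.01

Net profit: ZAR 699,947.01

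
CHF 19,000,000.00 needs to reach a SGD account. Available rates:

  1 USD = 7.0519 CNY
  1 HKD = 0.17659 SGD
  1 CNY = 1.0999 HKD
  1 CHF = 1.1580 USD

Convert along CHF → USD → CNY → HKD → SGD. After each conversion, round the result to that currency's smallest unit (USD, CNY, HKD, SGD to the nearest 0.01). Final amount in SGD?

CHF 19,000,000.00 × 1.1580 = USD 22,002,000.00
USD 22,002,000.00 × 7.0519 = CNY 155,155,903.80
CNY 155,155,903.80 × 1.0999 = HKD 170,655,978.59
HKD 170,655,978.59 × 0.17659 = SGD 30,136,139.26

SGD 30,136,139.26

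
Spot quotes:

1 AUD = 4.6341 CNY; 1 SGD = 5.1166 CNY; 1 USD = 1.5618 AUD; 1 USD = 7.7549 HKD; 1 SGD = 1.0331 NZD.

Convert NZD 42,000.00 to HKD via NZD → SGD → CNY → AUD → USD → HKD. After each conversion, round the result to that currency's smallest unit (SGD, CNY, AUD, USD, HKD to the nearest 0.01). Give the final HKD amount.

HKD 222,881.41

NZD 42,000.00 ÷ 1.0331 = SGD 40,654.34
SGD 40,654.34 × 5.1166 = CNY 208,012.00
CNY 208,012.00 ÷ 4.6341 = AUD 44,887.25
AUD 44,887.25 ÷ 1.5618 = USD 28,740.72
USD 28,740.72 × 7.7549 = HKD 222,881.41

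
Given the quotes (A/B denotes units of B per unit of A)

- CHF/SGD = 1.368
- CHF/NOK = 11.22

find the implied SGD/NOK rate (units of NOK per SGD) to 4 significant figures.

1 SGD ÷ 1.368 = 0.730994 CHF
0.730994 CHF × 11.22 = 8.20175 NOK

SGD/NOK = 8.202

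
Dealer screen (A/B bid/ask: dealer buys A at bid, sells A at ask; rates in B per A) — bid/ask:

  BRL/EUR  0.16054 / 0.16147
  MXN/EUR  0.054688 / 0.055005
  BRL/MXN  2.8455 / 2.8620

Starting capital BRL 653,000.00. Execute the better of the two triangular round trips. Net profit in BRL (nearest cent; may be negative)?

Best loop BRL → EUR → MXN → BRL:
BRL 653,000.00 × 0.16054 (sell BRL at bid) = EUR 104,832.62
EUR 104,832.62 ÷ 0.055005 (buy MXN at ask) = MXN 1,905,874.38
MXN 1,905,874.38 ÷ 2.8620 (buy BRL at ask) = BRL 665,923.96

Net profit: BRL 12,923.96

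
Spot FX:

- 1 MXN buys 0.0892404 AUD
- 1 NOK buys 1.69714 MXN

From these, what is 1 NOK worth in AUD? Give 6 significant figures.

1 NOK × 1.69714 = 1.69714 MXN
1.69714 MXN × 0.0892404 = 0.151453 AUD

NOK/AUD = 0.151453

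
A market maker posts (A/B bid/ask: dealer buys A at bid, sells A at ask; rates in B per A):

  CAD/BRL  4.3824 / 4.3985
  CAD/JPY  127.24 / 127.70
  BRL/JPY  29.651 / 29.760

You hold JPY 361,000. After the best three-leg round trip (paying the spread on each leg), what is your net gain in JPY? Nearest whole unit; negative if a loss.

Net profit: JPY 6,340

Best loop JPY → CAD → BRL → JPY:
JPY 361,000 ÷ 127.70 (buy CAD at ask) = CAD 2,826.94
CAD 2,826.94 × 4.3824 (sell CAD at bid) = BRL 12,388.77
BRL 12,388.77 × 29.651 (sell BRL at bid) = JPY 367,340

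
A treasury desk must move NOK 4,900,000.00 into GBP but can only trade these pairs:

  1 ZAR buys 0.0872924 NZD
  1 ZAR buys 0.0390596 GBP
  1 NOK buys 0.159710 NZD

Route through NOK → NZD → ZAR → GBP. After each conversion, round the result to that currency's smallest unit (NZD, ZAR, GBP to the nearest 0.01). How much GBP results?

NOK 4,900,000.00 × 0.159710 = NZD 782,579.00
NZD 782,579.00 ÷ 0.0872924 = ZAR 8,965,030.17
ZAR 8,965,030.17 × 0.0390596 = GBP 350,170.49

GBP 350,170.49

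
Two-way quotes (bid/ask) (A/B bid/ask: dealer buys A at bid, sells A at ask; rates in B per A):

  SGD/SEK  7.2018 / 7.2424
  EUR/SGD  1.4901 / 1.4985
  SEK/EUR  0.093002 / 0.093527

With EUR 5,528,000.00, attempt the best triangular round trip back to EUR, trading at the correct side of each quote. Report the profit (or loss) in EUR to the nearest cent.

Best loop EUR → SGD → SEK → EUR:
EUR 5,528,000.00 × 1.4901 (sell EUR at bid) = SGD 8,237,272.80
SGD 8,237,272.80 × 7.2018 (sell SGD at bid) = SEK 59,323,191.25
SEK 59,323,191.25 × 0.093002 (sell SEK at bid) = EUR 5,517,175.43

Net result: EUR -10,824.57 (no profitable arbitrage after spreads)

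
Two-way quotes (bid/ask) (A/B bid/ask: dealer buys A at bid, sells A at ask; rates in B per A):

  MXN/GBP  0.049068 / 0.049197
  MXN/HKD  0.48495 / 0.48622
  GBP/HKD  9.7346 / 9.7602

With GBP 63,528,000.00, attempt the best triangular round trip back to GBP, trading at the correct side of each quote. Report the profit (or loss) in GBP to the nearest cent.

Best loop GBP → MXN → HKD → GBP:
GBP 63,528,000.00 ÷ 0.049197 (buy MXN at ask) = MXN 1,291,298,249.89
MXN 1,291,298,249.89 × 0.48495 (sell MXN at bid) = HKD 626,215,086.29
HKD 626,215,086.29 ÷ 9.7602 (buy GBP at ask) = GBP 64,160,067.04

Net profit: GBP 632,067.04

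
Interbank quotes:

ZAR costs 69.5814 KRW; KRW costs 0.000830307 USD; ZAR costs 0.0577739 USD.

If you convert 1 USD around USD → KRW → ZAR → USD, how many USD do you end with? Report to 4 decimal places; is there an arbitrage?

Around USD → KRW → ZAR → USD: 1 ÷ 0.000830307 ÷ 69.5814 × 0.0577739 = 1.000000
Product ≈ 1 (deviation 0.000%, within rounding noise).

1.0000 (no arbitrage)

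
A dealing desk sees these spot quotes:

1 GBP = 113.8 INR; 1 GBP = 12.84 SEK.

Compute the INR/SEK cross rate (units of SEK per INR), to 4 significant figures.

INR/SEK = 0.1128

1 INR ÷ 113.8 = 0.00878735 GBP
0.00878735 GBP × 12.84 = 0.11283 SEK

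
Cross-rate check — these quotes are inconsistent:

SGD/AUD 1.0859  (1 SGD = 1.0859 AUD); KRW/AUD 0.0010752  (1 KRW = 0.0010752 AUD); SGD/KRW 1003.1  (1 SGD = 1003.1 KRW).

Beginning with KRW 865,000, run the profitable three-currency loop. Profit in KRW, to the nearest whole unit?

Profitable loop is KRW → SGD → AUD → KRW:
KRW 865,000 ÷ 1003.1 = SGD 862.33
SGD 862.33 × 1.0859 = AUD 936.40
AUD 936.40 ÷ 0.0010752 = KRW 870,908
Profit = KRW 870,908 − KRW 865,000

Profit: KRW 5,908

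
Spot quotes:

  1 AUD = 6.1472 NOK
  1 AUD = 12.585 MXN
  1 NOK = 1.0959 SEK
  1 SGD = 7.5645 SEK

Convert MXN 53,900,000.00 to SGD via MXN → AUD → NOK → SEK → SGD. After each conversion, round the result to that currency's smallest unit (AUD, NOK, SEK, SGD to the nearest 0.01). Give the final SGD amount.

SGD 3,814,201.11

MXN 53,900,000.00 ÷ 12.585 = AUD 4,282,876.44
AUD 4,282,876.44 × 6.1472 = NOK 26,327,698.05
NOK 26,327,698.05 × 1.0959 = SEK 28,852,524.29
SEK 28,852,524.29 ÷ 7.5645 = SGD 3,814,201.11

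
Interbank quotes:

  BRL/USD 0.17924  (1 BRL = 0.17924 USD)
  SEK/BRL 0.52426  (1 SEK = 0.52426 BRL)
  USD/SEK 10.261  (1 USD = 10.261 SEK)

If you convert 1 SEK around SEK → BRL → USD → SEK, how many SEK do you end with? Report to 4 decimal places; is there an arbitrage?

Around SEK → BRL → USD → SEK: 1 × 0.52426 × 0.17924 × 10.261 = 0.964209
Product < 1; profitable direction is SEK → USD → BRL → SEK.

0.9642 (arbitrage exists)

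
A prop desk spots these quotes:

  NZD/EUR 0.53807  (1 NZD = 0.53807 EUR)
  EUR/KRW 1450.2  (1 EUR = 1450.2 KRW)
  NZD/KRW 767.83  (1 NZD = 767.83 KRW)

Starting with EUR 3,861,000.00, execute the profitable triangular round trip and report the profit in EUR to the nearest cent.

Profit: EUR 62,750.69

Profitable loop is EUR → KRW → NZD → EUR:
EUR 3,861,000.00 × 1450.2 = KRW 5,599,222,200
KRW 5,599,222,200 ÷ 767.83 = NZD 7,292,268.08
NZD 7,292,268.08 × 0.53807 = EUR 3,923,750.69
Profit = EUR 3,923,750.69 − EUR 3,861,000.00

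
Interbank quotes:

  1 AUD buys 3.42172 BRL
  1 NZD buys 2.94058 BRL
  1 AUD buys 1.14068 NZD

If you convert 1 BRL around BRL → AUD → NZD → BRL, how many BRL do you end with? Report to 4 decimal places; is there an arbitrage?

0.9803 (arbitrage exists)

Around BRL → AUD → NZD → BRL: 1 ÷ 3.42172 × 1.14068 × 2.94058 = 0.980285
Product < 1; profitable direction is BRL → NZD → AUD → BRL.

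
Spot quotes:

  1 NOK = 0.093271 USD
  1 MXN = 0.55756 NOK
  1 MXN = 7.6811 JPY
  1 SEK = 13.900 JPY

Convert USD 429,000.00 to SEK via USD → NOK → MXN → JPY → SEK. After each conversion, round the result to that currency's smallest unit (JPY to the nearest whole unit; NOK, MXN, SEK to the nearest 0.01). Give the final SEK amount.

SEK 4,558,559.93

USD 429,000.00 ÷ 0.093271 = NOK 4,599,500.38
NOK 4,599,500.38 ÷ 0.55756 = MXN 8,249,337.08
MXN 8,249,337.08 × 7.6811 = JPY 63,363,983
JPY 63,363,983 ÷ 13.900 = SEK 4,558,559.93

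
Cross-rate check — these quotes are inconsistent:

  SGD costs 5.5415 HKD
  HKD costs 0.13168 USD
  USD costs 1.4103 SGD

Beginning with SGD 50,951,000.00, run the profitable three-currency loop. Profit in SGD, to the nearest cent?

Profit: SGD 1,482,804.87

Profitable loop is SGD → HKD → USD → SGD:
SGD 50,951,000.00 × 5.5415 = HKD 282,344,966.50
HKD 282,344,966.50 × 0.13168 = USD 37,179,185.19
USD 37,179,185.19 × 1.4103 = SGD 52,433,804.87
Profit = SGD 52,433,804.87 − SGD 50,951,000.00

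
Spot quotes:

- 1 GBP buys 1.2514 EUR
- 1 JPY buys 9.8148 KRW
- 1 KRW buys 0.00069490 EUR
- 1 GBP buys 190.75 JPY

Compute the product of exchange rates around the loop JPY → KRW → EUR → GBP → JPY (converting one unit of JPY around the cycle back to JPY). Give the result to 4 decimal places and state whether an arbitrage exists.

1.0396 (arbitrage exists)

Around JPY → KRW → EUR → GBP → JPY: 1 × 9.8148 × 0.00069490 ÷ 1.2514 × 190.75 = 1.039614
Product > 1; profitable direction is JPY → KRW → EUR → GBP → JPY.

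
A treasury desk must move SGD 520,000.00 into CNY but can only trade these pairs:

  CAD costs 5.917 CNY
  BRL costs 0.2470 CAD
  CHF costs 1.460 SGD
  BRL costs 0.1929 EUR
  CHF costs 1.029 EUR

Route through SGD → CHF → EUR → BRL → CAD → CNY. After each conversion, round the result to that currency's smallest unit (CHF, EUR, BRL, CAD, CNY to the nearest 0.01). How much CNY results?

CNY 2,776,720.41

SGD 520,000.00 ÷ 1.460 = CHF 356,164.38
CHF 356,164.38 × 1.029 = EUR 366,493.15
EUR 366,493.15 ÷ 0.1929 = BRL 1,899,912.65
BRL 1,899,912.65 × 0.2470 = CAD 469,278.42
CAD 469,278.42 × 5.917 = CNY 2,776,720.41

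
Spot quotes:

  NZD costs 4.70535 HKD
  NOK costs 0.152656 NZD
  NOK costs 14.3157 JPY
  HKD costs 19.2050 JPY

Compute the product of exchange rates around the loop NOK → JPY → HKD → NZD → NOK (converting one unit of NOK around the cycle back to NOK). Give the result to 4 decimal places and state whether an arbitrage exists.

1.0377 (arbitrage exists)

Around NOK → JPY → HKD → NZD → NOK: 1 × 14.3157 ÷ 19.2050 ÷ 4.70535 ÷ 0.152656 = 1.037749
Product > 1; profitable direction is NOK → JPY → HKD → NZD → NOK.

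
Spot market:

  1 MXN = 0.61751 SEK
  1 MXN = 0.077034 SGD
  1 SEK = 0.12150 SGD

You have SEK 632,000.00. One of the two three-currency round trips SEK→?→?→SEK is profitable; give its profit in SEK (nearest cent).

Profit: SEK 16,902.21

Profitable loop is SEK → MXN → SGD → SEK:
SEK 632,000.00 ÷ 0.61751 = MXN 1,023,465.21
MXN 1,023,465.21 × 0.077034 = SGD 78,841.62
SGD 78,841.62 ÷ 0.12150 = SEK 648,902.21
Profit = SEK 648,902.21 − SEK 632,000.00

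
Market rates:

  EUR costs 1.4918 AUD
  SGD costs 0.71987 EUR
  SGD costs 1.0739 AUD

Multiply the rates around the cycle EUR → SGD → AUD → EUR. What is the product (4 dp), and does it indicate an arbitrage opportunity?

Around EUR → SGD → AUD → EUR: 1 ÷ 0.71987 × 1.0739 ÷ 1.4918 = 0.999998
Product ≈ 1 (deviation 0.000%, within rounding noise).

1.0000 (no arbitrage)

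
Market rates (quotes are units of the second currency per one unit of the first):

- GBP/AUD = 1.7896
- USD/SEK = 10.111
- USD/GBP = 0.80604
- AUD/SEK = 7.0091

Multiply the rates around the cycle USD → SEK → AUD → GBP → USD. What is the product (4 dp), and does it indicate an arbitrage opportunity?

Around USD → SEK → AUD → GBP → USD: 1 × 10.111 ÷ 7.0091 ÷ 1.7896 ÷ 0.80604 = 1.000044
Product ≈ 1 (deviation 0.004%, within rounding noise).

1.0000 (no arbitrage)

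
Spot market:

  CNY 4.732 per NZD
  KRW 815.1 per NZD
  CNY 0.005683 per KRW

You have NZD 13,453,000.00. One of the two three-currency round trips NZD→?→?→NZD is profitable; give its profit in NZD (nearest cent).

Profit: NZD 289,803.25

Profitable loop is NZD → CNY → KRW → NZD:
NZD 13,453,000.00 × 4.732 = CNY 63,659,596.00
CNY 63,659,596.00 ÷ 0.005683 = KRW 11,201,758,930
KRW 11,201,758,930 ÷ 815.1 = NZD 13,742,803.25
Profit = NZD 13,742,803.25 − NZD 13,453,000.00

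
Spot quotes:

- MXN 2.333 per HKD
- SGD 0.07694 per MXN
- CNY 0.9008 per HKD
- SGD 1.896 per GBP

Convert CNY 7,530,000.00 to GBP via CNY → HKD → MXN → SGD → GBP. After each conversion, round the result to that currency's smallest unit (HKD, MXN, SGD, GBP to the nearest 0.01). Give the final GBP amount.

CNY 7,530,000.00 ÷ 0.9008 = HKD 8,359,236.23
HKD 8,359,236.23 × 2.333 = MXN 19,502,098.12
MXN 19,502,098.12 × 0.07694 = SGD 1,500,491.43
SGD 1,500,491.43 ÷ 1.896 = GBP 791,398.43

GBP 791,398.43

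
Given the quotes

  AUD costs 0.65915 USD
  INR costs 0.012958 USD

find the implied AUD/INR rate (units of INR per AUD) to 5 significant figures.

AUD/INR = 50.868

1 AUD × 0.65915 = 0.65915 USD
0.65915 USD ÷ 0.012958 = 50.8682 INR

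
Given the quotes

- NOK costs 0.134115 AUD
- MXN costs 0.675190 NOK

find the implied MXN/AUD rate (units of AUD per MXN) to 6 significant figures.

1 MXN × 0.675190 = 0.67519 NOK
0.67519 NOK × 0.134115 = 0.0905531 AUD

MXN/AUD = 0.0905531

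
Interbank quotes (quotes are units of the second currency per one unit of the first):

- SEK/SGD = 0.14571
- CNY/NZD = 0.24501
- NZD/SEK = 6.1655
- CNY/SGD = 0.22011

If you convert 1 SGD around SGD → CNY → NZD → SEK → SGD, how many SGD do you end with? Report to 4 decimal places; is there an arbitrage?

1.0000 (no arbitrage)

Around SGD → CNY → NZD → SEK → SGD: 1 ÷ 0.22011 × 0.24501 × 6.1655 × 0.14571 = 1.000004
Product ≈ 1 (deviation 0.000%, within rounding noise).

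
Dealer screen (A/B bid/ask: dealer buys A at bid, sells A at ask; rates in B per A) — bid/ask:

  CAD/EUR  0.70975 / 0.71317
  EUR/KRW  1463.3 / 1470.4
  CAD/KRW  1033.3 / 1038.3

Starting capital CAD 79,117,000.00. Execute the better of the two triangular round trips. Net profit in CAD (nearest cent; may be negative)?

Best loop CAD → EUR → KRW → CAD:
CAD 79,117,000.00 × 0.70975 (sell CAD at bid) = EUR 56,153,290.75
EUR 56,153,290.75 × 1463.3 (sell EUR at bid) = KRW 82,169,110,354
KRW 82,169,110,354 ÷ 1038.3 (buy CAD at ask) = CAD 79,138,120.35

Net profit: CAD 21,120.35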